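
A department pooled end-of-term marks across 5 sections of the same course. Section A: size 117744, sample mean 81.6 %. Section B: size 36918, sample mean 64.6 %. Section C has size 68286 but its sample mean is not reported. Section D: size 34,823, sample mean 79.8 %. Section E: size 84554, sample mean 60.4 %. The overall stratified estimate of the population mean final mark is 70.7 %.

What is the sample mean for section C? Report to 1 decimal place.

63.3

Σ Nₕx̄ₕ = N·μ, so 68286·x̄_C = 342325·70.7 − (117744·81.6 + 36918·64.6 + 34823·79.8 + 84554·60.4).
= 24202377.5 − 19878750.2 = 4323627.3.
x̄_C = 4323627.3 / 68286 = 63.316... → 63.3.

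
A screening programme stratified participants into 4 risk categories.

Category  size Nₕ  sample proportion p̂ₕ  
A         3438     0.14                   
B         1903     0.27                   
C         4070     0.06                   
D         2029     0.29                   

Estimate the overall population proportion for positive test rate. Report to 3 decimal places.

N = 3438 + 1903 + 4070 + 2029 = 11440.
Overall proportion = Σ (Nₕ/N)·p̂ₕ.
Σ Nₕp̂ₕ = 481.32 + 513.81 + 244.2 + 588.41 = 1827.74.
1827.74 / 11440 = 0.15977... → 0.160.

0.160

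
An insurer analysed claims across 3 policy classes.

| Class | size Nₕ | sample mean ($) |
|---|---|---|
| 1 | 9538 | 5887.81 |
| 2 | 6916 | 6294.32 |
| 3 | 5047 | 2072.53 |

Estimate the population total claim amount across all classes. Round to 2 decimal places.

110149507.81

1: 9538·5887.81 = 56157931.78
2: 6916·6294.32 = 43531517.12
3: 5047·2072.53 = 10460058.91
τ̂ = Σ Nₕx̄ₕ = 110149507.81.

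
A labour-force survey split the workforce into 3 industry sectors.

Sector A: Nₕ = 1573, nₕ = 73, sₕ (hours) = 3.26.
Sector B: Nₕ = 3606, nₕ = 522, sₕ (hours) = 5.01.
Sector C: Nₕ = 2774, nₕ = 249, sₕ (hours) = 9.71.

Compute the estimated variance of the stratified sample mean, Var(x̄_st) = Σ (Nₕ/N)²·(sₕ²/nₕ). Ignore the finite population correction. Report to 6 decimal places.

N = 7953. Term for each stratum: Wₕ²sₕ²/nₕ.
Var(x̄_st) = 0.005695185 + 0.009885404 + 0.046067014 = 0.061647603 → 0.061648.

0.061648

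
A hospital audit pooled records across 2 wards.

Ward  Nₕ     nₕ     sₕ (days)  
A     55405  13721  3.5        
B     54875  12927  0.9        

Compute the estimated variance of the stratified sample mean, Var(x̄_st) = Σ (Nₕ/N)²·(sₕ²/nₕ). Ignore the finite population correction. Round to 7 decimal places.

N = 110280. Term for each stratum: Wₕ²sₕ²/nₕ.
Var(x̄_st) = 0.0002253485 + 0.0000155147 = 0.0002408632 → 0.0002409.

0.0002409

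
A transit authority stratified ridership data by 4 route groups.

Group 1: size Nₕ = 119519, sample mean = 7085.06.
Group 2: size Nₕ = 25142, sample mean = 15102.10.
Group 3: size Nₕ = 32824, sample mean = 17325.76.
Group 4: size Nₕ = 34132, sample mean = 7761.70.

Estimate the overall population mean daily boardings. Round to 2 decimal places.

9735.13

x̄_st = (Σ Nₕx̄ₕ) / (Σ Nₕ) = (119519·7085.06 + 25142·15102.10 + 32824·17325.76 + 34132·7761.70) / 211617
= 2060119374.98 / 211617 = 9735.1317... → 9735.13.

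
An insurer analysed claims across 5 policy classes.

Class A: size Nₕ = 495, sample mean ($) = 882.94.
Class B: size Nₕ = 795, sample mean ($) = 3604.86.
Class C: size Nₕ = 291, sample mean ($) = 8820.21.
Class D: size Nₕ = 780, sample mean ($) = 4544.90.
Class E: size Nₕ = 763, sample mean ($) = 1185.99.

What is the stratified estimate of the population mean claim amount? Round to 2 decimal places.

N = 3124; weights Wₕ = Nₕ/N = (0.1585, 0.2545, 0.0931, 0.2497, 0.2442).
x̄_st = Σ Wₕ·x̄ₕ = 0.1585·882.94 + 0.2545·3604.86 + 0.0931·8820.21 + 0.2497·4544.90 + 0.2442·1185.99 ≈ 3303.3075...
→ 3303.31.

3303.31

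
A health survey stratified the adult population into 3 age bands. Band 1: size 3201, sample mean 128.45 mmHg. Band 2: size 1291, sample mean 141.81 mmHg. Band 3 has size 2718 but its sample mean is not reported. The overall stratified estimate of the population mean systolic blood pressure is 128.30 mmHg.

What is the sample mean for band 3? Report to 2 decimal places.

Σ Nₕx̄ₕ = N·μ, so 2718·x̄_3 = 7210·128.30 − (3201·128.45 + 1291·141.81).
= 925043 − 594245.16 = 330797.84.
x̄_3 = 330797.84 / 2718 = 121.7063... → 121.71.

121.71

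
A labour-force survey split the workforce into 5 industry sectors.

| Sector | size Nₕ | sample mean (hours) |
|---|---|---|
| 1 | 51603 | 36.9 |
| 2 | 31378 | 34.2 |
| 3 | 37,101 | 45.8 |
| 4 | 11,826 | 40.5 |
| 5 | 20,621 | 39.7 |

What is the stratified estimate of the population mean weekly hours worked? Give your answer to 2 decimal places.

39.17

N = 152529; weights Wₕ = Nₕ/N = (0.3383, 0.2057, 0.2432, 0.0775, 0.1352).
x̄_st = Σ Wₕ·x̄ₕ = 0.3383·36.9 + 0.2057·34.2 + 0.2432·45.8 + 0.0775·40.5 + 0.1352·39.7 ≈ 39.1670...
→ 39.17.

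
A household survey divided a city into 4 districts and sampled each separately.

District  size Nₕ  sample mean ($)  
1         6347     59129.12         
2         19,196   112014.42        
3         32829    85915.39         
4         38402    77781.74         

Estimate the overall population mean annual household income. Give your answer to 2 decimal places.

86107.96

N = 96774; weights Wₕ = Nₕ/N = (0.0656, 0.1984, 0.3392, 0.3968).
x̄_st = Σ Wₕ·x̄ₕ = 0.0656·59129.12 + 0.1984·112014.42 + 0.3392·85915.39 + 0.3968·77781.74 ≈ 86107.9634...
→ 86107.96.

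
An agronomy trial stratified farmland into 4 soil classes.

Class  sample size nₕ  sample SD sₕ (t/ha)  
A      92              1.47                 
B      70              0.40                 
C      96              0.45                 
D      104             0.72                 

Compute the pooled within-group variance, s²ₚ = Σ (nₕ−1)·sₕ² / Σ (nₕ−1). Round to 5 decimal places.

A: (92−1)·1.47² = 91·2.1609 = 196.6419
B: (70−1)·0.40² = 69·0.16 = 11.04
C: (96−1)·0.45² = 95·0.2025 = 19.2375
D: (104−1)·0.72² = 103·0.5184 = 53.3952
Numerator = 280.3146; denominator = Σ(nₕ−1) = 358.
s²ₚ = 280.3146/358 = 0.7830017... → 0.78300.

0.78300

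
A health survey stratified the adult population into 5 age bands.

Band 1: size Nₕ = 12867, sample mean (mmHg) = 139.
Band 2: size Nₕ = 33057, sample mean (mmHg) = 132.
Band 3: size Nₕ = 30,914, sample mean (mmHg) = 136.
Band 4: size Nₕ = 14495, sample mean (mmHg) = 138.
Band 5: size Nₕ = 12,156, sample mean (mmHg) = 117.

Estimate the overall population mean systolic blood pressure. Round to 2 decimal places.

N = 12867 + 33057 + 30914 + 14495 + 12156 = 103489.
Weight each subgroup mean by Nₕ/N and sum.
Σ Nₕx̄ₕ = 12867·139 + 33057·132 + 30914·136 + 14495·138 + 12156·117 = 1788513 + 4363524 + 4204304 + 2000310 + 1422252 = 13778903.
Divide by N: 13778903 / 103489 = 133.1436... → 133.14.

133.14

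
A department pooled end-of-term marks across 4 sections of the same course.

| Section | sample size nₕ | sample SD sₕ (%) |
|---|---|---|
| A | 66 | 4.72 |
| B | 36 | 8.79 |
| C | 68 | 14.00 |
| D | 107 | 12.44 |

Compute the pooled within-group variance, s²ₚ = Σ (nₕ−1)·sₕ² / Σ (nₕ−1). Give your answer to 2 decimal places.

123.40

A: (66−1)·4.72² = 65·22.2784 = 1448.096
B: (36−1)·8.79² = 35·77.2641 = 2704.2435
C: (68−1)·14.00² = 67·196 = 13132
D: (107−1)·12.44² = 106·154.7536 = 16403.8816
Numerator = 33688.2211; denominator = Σ(nₕ−1) = 273.
s²ₚ = 33688.2211/273 = 123.4001... → 123.40.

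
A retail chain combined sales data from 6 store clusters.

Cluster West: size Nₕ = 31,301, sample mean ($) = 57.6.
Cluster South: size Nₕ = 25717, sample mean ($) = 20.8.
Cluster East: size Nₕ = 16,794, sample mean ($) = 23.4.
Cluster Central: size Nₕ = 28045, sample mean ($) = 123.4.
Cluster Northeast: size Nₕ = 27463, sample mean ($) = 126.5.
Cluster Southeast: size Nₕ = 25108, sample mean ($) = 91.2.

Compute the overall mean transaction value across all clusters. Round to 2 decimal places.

77.42

x̄_st = (Σ Nₕx̄ₕ) / (Σ Nₕ) = (31301·57.6 + 25717·20.8 + 16794·23.4 + 28045·123.4 + 27463·126.5 + 25108·91.2) / 154428
= 11955502.9 / 154428 = 77.4180... → 77.42.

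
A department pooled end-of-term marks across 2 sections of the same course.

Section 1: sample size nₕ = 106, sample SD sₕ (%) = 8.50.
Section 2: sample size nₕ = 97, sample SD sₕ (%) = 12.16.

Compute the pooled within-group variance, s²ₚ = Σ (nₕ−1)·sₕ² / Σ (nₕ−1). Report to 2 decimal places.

1: (106−1)·8.50² = 105·72.25 = 7586.25
2: (97−1)·12.16² = 96·147.8656 = 14195.0976
Numerator = 21781.3476; denominator = Σ(nₕ−1) = 201.
s²ₚ = 21781.3476/201 = 108.3649... → 108.36.

108.36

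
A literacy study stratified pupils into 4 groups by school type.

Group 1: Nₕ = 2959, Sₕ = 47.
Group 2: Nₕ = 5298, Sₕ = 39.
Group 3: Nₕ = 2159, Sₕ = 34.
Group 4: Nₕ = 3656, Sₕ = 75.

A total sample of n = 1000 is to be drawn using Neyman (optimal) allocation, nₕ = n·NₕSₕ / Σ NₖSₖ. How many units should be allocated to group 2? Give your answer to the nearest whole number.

298

Σ NₕSₕ = 2959·47 + 5298·39 + 2159·34 + 3656·75 = 693301.
Share for 2: 206622/693301 = 0.29803.
n_2 = 1000 × 0.29803 = 298.026... → 298.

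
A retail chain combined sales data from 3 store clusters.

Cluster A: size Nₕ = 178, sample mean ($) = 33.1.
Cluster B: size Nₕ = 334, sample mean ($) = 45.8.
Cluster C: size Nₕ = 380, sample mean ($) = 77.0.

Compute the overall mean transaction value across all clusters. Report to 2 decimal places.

56.56

x̄_st = (Σ Nₕx̄ₕ) / (Σ Nₕ) = (178·33.1 + 334·45.8 + 380·77.0) / 892
= 50449 / 892 = 56.5572... → 56.56.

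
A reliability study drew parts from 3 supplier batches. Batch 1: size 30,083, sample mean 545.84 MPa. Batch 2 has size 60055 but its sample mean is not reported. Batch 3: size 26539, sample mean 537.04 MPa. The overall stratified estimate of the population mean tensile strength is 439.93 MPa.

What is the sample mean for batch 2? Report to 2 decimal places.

Σ Nₕx̄ₕ = N·μ, so 60055·x̄_2 = 116677·439.93 − (30083·545.84 + 26539·537.04).
= 51329712.61 − 30673009.28 = 20656703.33.
x̄_2 = 20656703.33 / 60055 = 343.9631... → 343.96.

343.96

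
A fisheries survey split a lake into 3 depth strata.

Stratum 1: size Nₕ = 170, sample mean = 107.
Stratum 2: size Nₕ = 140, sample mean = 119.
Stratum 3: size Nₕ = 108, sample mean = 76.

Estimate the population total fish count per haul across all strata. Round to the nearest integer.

43058

1: 170·107 = 18190
2: 140·119 = 16660
3: 108·76 = 8208
τ̂ = Σ Nₕx̄ₕ = 43058.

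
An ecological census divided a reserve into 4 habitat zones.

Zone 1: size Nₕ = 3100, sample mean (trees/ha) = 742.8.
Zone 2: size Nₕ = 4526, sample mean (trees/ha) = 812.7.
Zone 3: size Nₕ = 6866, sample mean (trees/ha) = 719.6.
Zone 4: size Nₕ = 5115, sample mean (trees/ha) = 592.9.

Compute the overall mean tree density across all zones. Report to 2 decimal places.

711.71

N = 19607; weights Wₕ = Nₕ/N = (0.1581, 0.2308, 0.3502, 0.2609).
x̄_st = Σ Wₕ·x̄ₕ = 0.1581·742.8 + 0.2308·812.7 + 0.3502·719.6 + 0.2609·592.9 ≈ 711.7059...
→ 711.71.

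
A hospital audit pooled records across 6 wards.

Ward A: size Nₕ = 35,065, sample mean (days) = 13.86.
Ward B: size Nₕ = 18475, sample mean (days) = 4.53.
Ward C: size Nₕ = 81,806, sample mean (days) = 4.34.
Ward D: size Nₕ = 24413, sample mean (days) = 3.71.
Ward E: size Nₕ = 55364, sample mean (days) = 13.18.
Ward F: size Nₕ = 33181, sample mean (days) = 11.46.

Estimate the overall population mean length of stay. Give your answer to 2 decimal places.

x̄_st = (Σ Nₕx̄ₕ) / (Σ Nₕ) = (35065·13.86 + 18475·4.53 + 81806·4.34 + 24413·3.71 + 55364·13.18 + 33181·11.46) / 248304
= 2125254.7 / 248304 = 8.5591... → 8.56.

8.56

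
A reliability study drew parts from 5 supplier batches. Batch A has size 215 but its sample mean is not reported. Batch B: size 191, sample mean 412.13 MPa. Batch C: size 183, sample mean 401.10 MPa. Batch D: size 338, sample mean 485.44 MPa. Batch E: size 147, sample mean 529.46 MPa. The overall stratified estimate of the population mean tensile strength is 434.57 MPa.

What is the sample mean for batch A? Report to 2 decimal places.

338.14

N = 215 + 191 + 183 + 338 + 147 = 1074.
Overall total = μ·N = 434.57·1074 = 466728.18.
Subtract the known strata: 191·412.13 + 183·401.10 + 338·485.44 + 147·529.46 = 394027.47.
Remaining total for batch A: 466728.18 − 394027.47 = 72700.71.
Divide by its size: 72700.71 / 215 = 338.1428... → 338.14.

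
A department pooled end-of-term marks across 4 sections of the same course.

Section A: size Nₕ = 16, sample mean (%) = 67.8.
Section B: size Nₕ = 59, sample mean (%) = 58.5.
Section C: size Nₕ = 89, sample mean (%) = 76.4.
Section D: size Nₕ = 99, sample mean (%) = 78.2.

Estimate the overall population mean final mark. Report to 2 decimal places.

N = 16 + 59 + 89 + 99 = 263.
Weight each subgroup mean by Nₕ/N and sum.
Σ Nₕx̄ₕ = 16·67.8 + 59·58.5 + 89·76.4 + 99·78.2 = 1084.8 + 3451.5 + 6799.6 + 7741.8 = 19077.7.
Divide by N: 19077.7 / 263 = 72.5388... → 72.54.

72.54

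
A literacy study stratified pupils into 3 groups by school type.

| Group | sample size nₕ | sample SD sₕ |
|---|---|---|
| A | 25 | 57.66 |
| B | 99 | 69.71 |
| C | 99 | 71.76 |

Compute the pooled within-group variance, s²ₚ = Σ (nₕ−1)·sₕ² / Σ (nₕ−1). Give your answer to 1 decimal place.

4821.2

Degrees of freedom: 24 + 98 + 98 = 220.
Σ(nₕ−1)sₕ² = 24·3324.6756 + 98·4859.4841 + 98·5149.4976 = 1060672.421.
s²ₚ = 1060672.421 / 220 = 4821.238... → 4821.2.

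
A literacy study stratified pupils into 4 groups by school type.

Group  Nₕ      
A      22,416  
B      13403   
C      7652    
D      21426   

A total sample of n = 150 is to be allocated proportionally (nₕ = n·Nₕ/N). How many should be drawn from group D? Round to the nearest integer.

50

Share of group D = 21426/64897 = 0.33015.
Allocate 150 × 0.33015 = 49.523... → 50.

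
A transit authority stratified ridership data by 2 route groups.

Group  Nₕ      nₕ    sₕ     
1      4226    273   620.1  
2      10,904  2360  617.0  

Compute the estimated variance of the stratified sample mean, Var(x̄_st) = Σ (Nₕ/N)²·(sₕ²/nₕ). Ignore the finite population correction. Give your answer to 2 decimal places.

193.67

N = 15130. Term for each stratum: Wₕ²sₕ²/nₕ.
Var(x̄_st) = 109.88589 + 83.78228 = 193.66817 → 193.67.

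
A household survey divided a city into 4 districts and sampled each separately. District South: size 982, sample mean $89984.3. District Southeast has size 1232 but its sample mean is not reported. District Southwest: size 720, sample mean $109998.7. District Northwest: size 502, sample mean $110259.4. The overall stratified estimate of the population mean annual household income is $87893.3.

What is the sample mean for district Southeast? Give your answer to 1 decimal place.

N = 982 + 1232 + 720 + 502 = 3436.
Overall total = μ·N = 87893.3·3436 = 302001378.8.
Subtract the known strata: 982·89984.3 + 720·109998.7 + 502·110259.4 = 222913865.4.
Remaining total for district Southeast: 302001378.8 − 222913865.4 = 79087513.4.
Divide by its size: 79087513.4 / 1232 = 64194.410... → 64194.4.

64194.4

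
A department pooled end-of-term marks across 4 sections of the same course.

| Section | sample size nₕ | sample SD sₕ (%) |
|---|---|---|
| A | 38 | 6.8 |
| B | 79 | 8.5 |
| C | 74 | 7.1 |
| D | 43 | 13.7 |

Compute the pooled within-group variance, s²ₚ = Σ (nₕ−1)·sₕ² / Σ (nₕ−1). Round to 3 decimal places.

82.214

Degrees of freedom: 37 + 78 + 73 + 42 = 230.
Σ(nₕ−1)sₕ² = 37·46.24 + 78·72.25 + 73·50.41 + 42·187.69 = 18909.29.
s²ₚ = 18909.29 / 230 = 82.21430... → 82.214.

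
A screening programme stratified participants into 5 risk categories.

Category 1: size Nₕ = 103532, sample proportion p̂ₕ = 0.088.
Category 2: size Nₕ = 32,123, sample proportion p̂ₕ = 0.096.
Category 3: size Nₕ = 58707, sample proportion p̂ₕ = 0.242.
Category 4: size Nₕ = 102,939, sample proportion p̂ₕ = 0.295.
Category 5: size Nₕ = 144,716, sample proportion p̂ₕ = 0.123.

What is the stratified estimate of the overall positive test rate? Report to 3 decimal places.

Wₕ = Nₕ/N with N = 442017: 0.2342, 0.0727, 0.1328, 0.2329, 0.3274.
p̂_st = 0.2342·0.088 + 0.0727·0.096 + 0.1328·0.242 + 0.2329·0.295 + 0.3274·0.123 ≈ 0.16870... → 0.169.

0.169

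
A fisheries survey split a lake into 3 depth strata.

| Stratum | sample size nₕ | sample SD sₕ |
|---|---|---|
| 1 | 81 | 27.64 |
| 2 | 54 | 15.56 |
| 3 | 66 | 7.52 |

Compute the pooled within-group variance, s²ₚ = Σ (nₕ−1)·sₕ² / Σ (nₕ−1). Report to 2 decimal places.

1: (81−1)·27.64² = 80·763.9696 = 61117.568
2: (54−1)·15.56² = 53·242.1136 = 12832.0208
3: (66−1)·7.52² = 65·56.5504 = 3675.776
Numerator = 77625.3648; denominator = Σ(nₕ−1) = 198.
s²ₚ = 77625.3648/198 = 392.0473... → 392.05.

392.05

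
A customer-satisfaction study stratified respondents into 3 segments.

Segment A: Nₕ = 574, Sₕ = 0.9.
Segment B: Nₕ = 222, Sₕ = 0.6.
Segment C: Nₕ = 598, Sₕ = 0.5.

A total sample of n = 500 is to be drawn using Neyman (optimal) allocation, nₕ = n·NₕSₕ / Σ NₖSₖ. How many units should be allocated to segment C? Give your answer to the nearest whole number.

158

A: NₕSₕ = 574·0.9 = 516.6
B: NₕSₕ = 222·0.6 = 133.2
C: NₕSₕ = 598·0.5 = 299
Σ NₕSₕ = 948.8.
n_C = 500·299/948.8 = 157.567... → 158.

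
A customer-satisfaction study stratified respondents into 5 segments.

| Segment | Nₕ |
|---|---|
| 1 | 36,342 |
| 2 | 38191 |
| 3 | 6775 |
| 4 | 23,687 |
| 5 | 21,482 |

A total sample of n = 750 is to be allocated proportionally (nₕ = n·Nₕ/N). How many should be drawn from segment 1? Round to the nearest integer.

216

N = 36342 + 38191 + 6775 + 23687 + 21482 = 126477.
n_1 = 750·36342/126477 = 215.506... → 216.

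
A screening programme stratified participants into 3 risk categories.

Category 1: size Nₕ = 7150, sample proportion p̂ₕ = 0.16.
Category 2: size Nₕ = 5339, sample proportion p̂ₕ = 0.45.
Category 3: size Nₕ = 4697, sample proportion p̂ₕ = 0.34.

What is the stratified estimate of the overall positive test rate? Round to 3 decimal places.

N = 7150 + 5339 + 4697 = 17186.
Overall proportion = Σ (Nₕ/N)·p̂ₕ.
Σ Nₕp̂ₕ = 1144 + 2402.55 + 1596.98 = 5143.53.
5143.53 / 17186 = 0.29929... → 0.299.

0.299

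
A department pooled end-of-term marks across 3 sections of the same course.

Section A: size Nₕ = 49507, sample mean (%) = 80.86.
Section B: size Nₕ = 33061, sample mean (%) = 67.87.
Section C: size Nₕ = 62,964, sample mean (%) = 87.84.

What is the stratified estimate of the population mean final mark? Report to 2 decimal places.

80.93

x̄_st = (Σ Nₕx̄ₕ) / (Σ Nₕ) = (49507·80.86 + 33061·67.87 + 62964·87.84) / 145532
= 11777743.85 / 145532 = 80.9289... → 80.93.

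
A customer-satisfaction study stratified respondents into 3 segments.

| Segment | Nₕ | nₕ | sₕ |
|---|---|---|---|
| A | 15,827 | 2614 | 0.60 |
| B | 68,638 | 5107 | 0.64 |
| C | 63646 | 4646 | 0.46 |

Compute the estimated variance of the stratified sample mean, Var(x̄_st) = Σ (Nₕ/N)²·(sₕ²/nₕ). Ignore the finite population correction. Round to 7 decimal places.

0.0000272

N = 148111. Term for each stratum: Wₕ²sₕ²/nₕ.
Var(x̄_st) = 0.0000015726 + 0.0000172246 + 0.0000084102 = 0.0000272073 → 0.0000272.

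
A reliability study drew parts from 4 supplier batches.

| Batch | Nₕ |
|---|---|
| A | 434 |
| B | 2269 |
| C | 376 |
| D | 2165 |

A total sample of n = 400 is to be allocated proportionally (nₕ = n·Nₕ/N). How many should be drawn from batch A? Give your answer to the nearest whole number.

N = 434 + 2269 + 376 + 2165 = 5244.
n_A = 400·434/5244 = 33.105... → 33.

33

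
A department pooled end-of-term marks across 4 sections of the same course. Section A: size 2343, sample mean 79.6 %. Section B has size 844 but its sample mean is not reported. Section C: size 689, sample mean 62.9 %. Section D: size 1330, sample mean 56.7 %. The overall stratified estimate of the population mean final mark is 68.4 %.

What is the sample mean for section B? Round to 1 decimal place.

60.2

N = 2343 + 844 + 689 + 1330 = 5206.
Overall total = μ·N = 68.4·5206 = 356090.4.
Subtract the known strata: 2343·79.6 + 689·62.9 + 1330·56.7 = 305251.9.
Remaining total for section B: 356090.4 − 305251.9 = 50838.5.
Divide by its size: 50838.5 / 844 = 60.235... → 60.2.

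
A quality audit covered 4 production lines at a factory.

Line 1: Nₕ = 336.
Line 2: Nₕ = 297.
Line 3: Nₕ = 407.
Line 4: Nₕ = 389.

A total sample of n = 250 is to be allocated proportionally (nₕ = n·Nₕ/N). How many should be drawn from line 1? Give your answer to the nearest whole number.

59

N = 336 + 297 + 407 + 389 = 1429.
n_1 = 250·336/1429 = 58.782... → 59.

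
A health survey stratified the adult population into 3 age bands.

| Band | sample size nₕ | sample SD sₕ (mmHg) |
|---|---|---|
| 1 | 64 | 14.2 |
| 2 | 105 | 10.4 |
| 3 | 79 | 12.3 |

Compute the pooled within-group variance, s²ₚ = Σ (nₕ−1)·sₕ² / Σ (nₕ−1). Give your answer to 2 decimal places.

145.93

1: (64−1)·14.2² = 63·201.64 = 12703.32
2: (105−1)·10.4² = 104·108.16 = 11248.64
3: (79−1)·12.3² = 78·151.29 = 11800.62
Numerator = 35752.58; denominator = Σ(nₕ−1) = 245.
s²ₚ = 35752.58/245 = 145.9289... → 145.93.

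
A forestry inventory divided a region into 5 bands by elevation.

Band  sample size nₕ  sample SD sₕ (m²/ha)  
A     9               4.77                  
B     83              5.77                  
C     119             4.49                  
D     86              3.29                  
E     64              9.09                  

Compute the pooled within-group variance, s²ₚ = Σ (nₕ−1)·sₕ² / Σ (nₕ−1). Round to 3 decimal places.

Degrees of freedom: 8 + 82 + 118 + 85 + 63 = 356.
Σ(nₕ−1)sₕ² = 8·22.7529 + 82·33.2929 + 118·20.1601 + 85·10.8241 + 63·82.6281 = 11416.5516.
s²ₚ = 11416.5516 / 356 = 32.06897... → 32.069.

32.069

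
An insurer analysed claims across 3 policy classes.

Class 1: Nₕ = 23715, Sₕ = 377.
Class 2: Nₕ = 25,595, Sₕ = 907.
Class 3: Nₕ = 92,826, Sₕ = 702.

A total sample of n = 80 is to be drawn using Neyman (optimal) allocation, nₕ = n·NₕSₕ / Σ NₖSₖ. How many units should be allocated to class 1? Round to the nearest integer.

7

Σ NₕSₕ = 23715·377 + 25595·907 + 92826·702 = 97319072.
Share for 1: 8940555/97319072 = 0.09187.
n_1 = 80 × 0.09187 = 7.349... → 7.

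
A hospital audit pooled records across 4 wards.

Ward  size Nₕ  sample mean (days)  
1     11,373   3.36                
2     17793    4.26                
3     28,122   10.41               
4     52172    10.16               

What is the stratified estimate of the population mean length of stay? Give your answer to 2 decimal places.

8.56

N = 109460; weights Wₕ = Nₕ/N = (0.1039, 0.1626, 0.2569, 0.4766).
x̄_st = Σ Wₕ·x̄ₕ = 0.1039·3.36 + 0.1626·4.26 + 0.2569·10.41 + 0.4766·10.16 ≈ 8.5586...
→ 8.56.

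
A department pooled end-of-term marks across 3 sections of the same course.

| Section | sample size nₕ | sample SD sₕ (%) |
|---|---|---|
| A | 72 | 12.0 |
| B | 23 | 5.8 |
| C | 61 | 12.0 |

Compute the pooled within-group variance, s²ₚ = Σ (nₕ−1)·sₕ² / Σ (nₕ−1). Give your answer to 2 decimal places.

128.13

A: (72−1)·12.0² = 71·144 = 10224
B: (23−1)·5.8² = 22·33.64 = 740.08
C: (61−1)·12.0² = 60·144 = 8640
Numerator = 19604.08; denominator = Σ(nₕ−1) = 153.
s²ₚ = 19604.08/153 = 128.1312... → 128.13.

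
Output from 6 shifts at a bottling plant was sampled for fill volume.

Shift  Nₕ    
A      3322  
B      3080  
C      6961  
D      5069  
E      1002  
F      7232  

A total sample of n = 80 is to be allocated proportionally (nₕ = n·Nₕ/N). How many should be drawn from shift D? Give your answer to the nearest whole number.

15

Share of shift D = 5069/26666 = 0.19009.
Allocate 80 × 0.19009 = 15.207... → 15.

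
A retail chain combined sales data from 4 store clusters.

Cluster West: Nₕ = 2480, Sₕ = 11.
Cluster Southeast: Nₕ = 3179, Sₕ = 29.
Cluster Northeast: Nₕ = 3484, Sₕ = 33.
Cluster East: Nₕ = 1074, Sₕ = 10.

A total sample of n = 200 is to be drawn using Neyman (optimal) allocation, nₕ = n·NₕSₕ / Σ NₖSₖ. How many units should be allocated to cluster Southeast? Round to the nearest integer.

Σ NₕSₕ = 2480·11 + 3179·29 + 3484·33 + 1074·10 = 245183.
Share for Southeast: 92191/245183 = 0.37601.
n_Southeast = 200 × 0.37601 = 75.202... → 75.

75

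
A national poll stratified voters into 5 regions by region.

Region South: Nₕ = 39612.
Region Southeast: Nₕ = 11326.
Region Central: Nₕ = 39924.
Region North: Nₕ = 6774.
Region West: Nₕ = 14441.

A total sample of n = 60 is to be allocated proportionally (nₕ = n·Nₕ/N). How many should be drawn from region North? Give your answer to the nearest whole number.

Share of region North = 6774/112077 = 0.06044.
Allocate 60 × 0.06044 = 3.626... → 4.

4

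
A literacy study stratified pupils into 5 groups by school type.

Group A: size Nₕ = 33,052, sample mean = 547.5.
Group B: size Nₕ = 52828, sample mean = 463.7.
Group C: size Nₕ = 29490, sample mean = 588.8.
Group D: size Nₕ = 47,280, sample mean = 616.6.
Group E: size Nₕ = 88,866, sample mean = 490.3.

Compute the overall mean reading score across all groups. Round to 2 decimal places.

N = 251516; weights Wₕ = Nₕ/N = (0.1314, 0.2100, 0.1172, 0.1880, 0.3533).
x̄_st = Σ Wₕ·x̄ₕ = 0.1314·547.5 + 0.2100·463.7 + 0.1172·588.8 + 0.1880·616.6 + 0.3533·490.3 ≈ 527.5206...
→ 527.52.

527.52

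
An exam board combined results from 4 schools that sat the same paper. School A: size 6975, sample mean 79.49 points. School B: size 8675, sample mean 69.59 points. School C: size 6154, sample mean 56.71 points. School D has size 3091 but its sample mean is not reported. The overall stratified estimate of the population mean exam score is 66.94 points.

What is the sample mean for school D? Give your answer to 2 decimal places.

51.55

Σ Nₕx̄ₕ = N·μ, so 3091·x̄_D = 24895·66.94 − (6975·79.49 + 8675·69.59 + 6154·56.71).
= 1666471.3 − 1507129.34 = 159341.96.
x̄_D = 159341.96 / 3091 = 51.5503... → 51.55.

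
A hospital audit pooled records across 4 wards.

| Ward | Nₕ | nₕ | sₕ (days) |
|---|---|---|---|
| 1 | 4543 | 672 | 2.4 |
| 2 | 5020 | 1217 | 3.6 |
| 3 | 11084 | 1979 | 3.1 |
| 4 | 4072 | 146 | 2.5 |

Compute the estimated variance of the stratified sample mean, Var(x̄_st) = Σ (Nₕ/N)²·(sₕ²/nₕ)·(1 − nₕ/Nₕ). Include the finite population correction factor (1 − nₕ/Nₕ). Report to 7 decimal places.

N = 24719; Wₕ = Nₕ/N.
ward 1: (4543/24719)²·2.4²/672·(1 − 672/4543) = 0.0002466933
ward 2: (5020/24719)²·3.6²/1217·(1 − 1217/5020) = 0.0003327229
ward 3: (11084/24719)²·3.1²/1979·(1 − 1979/11084) = 0.0008020331
ward 4: (4072/24719)²·2.5²/146·(1 − 146/4072) = 0.0011200139
Sum = 0.0025014632 → 0.0025015.

0.0025015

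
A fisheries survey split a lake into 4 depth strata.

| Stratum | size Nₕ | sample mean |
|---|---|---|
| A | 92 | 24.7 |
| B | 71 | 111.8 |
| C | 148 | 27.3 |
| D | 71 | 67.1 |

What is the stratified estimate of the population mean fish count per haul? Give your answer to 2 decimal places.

49.78

x̄_st = (Σ Nₕx̄ₕ) / (Σ Nₕ) = (92·24.7 + 71·111.8 + 148·27.3 + 71·67.1) / 382
= 19014.7 / 382 = 49.7767... → 49.78.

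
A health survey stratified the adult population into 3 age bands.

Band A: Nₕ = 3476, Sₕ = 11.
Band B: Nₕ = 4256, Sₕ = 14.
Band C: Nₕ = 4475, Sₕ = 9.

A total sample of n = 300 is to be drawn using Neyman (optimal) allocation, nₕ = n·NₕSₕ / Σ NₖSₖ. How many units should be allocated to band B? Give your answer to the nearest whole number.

129

A: NₕSₕ = 3476·11 = 38236
B: NₕSₕ = 4256·14 = 59584
C: NₕSₕ = 4475·9 = 40275
Σ NₕSₕ = 138095.
n_B = 300·59584/138095 = 129.441... → 129.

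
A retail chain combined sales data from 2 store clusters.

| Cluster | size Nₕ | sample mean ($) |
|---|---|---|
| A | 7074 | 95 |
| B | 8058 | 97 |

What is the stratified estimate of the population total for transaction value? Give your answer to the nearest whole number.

1453656

A: 7074·95 = 672030
B: 8058·97 = 781626
τ̂ = Σ Nₕx̄ₕ = 1453656.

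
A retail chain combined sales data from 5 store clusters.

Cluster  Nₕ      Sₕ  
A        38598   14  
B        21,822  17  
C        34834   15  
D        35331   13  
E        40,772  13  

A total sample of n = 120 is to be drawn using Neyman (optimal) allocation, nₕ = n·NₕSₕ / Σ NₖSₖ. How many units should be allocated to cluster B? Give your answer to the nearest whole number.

18

Σ NₕSₕ = 38598·14 + 21822·17 + 34834·15 + 35331·13 + 40772·13 = 2423195.
Share for B: 370974/2423195 = 0.15309.
n_B = 120 × 0.15309 = 18.371... → 18.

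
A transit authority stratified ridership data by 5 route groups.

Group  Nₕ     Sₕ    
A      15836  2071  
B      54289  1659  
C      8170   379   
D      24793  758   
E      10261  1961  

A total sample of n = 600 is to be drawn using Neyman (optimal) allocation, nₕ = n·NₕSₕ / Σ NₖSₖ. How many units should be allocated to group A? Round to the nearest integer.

119

A: NₕSₕ = 15836·2071 = 32796356
B: NₕSₕ = 54289·1659 = 90065451
C: NₕSₕ = 8170·379 = 3096430
D: NₕSₕ = 24793·758 = 18793094
E: NₕSₕ = 10261·1961 = 20121821
Σ NₕSₕ = 164873152.
n_A = 600·32796356/164873152 = 119.351... → 119.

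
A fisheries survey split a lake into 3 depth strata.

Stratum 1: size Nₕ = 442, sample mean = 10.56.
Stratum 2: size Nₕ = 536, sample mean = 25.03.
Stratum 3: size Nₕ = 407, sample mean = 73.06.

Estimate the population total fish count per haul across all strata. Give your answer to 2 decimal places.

47819.02

1: 442·10.56 = 4667.52
2: 536·25.03 = 13416.08
3: 407·73.06 = 29735.42
τ̂ = Σ Nₕx̄ₕ = 47819.02.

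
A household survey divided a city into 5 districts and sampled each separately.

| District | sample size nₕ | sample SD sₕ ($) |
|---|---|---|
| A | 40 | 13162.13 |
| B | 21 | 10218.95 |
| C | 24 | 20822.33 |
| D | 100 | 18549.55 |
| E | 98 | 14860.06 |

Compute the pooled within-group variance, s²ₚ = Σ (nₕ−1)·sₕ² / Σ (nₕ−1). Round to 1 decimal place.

A: (40−1)·13162.13² = 39·173241666.1369 = 6756424979.3391
B: (21−1)·10218.95² = 20·104426939.1025 = 2088538782.05
C: (24−1)·20822.33² = 23·433569426.6289 = 9972096812.4647
D: (100−1)·18549.55² = 99·344085805.2025 = 34064494715.0475
E: (98−1)·14860.06² = 97·220821383.2036 = 21419674170.7492
Numerator = 74301229459.6505; denominator = Σ(nₕ−1) = 278.
s²ₚ = 74301229459.6505/278 = 267270609.567... → 267270609.6.

267270609.6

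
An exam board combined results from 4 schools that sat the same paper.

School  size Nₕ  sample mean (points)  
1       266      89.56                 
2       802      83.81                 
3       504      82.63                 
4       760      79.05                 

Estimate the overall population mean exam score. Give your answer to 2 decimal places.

82.66

N = 2332; weights Wₕ = Nₕ/N = (0.1141, 0.3439, 0.2161, 0.3259).
x̄_st = Σ Wₕ·x̄ₕ = 0.1141·89.56 + 0.3439·83.81 + 0.2161·82.63 + 0.3259·79.05 ≈ 82.6596...
→ 82.66.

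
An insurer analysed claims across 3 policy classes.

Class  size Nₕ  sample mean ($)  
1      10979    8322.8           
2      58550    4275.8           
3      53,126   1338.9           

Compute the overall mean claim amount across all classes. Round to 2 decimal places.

N = 122655; weights Wₕ = Nₕ/N = (0.0895, 0.4774, 0.4331).
x̄_st = Σ Wₕ·x̄ₕ = 0.0895·8322.8 + 0.4774·4275.8 + 0.4331·1338.9 ≈ 3365.9819...
→ 3365.98.

3365.98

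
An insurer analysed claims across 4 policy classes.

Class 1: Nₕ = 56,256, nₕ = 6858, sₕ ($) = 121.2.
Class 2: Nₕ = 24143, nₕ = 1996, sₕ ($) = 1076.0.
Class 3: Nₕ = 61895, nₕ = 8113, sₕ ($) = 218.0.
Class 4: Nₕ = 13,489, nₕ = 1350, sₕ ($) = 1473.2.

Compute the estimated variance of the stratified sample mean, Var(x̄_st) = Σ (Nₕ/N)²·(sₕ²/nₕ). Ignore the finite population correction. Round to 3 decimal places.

N = 155783. Term for each stratum: Wₕ²sₕ²/nₕ.
Var(x̄_st) = 0.279322 + 13.931772 + 0.924704 + 12.053385 = 27.189183 → 27.189.

27.189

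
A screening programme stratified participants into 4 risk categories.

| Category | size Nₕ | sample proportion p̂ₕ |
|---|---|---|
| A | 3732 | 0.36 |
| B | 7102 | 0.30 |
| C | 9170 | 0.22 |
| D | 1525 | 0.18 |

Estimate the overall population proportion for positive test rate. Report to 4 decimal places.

0.2678

N = 3732 + 7102 + 9170 + 1525 = 21529.
Overall proportion = Σ (Nₕ/N)·p̂ₕ.
Σ Nₕp̂ₕ = 1343.52 + 2130.6 + 2017.4 + 274.5 = 5766.02.
5766.02 / 21529 = 0.267826... → 0.2678.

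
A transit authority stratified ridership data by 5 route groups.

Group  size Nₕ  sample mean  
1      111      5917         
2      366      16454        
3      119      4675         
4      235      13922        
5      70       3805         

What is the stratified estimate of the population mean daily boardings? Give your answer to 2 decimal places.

N = 901; weights Wₕ = Nₕ/N = (0.1232, 0.4062, 0.1321, 0.2608, 0.0777).
x̄_st = Σ Wₕ·x̄ₕ = 0.1232·5917 + 0.4062·16454 + 0.1321·4675 + 0.2608·13922 + 0.0777·3805 ≈ 11957.0433...
→ 11957.04.

11957.04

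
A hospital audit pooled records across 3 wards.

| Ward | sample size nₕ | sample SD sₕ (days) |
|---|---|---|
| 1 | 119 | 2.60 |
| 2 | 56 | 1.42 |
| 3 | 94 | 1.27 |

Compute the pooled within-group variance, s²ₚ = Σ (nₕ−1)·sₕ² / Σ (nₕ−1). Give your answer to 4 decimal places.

1: (119−1)·2.60² = 118·6.76 = 797.68
2: (56−1)·1.42² = 55·2.0164 = 110.902
3: (94−1)·1.27² = 93·1.6129 = 149.9997
Numerator = 1058.5817; denominator = Σ(nₕ−1) = 266.
s²ₚ = 1058.5817/266 = 3.979630... → 3.9796.

3.9796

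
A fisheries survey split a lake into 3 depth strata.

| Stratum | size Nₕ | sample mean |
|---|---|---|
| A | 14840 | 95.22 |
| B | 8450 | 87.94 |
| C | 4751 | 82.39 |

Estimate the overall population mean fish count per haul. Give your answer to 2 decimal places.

x̄_st = (Σ Nₕx̄ₕ) / (Σ Nₕ) = (14840·95.22 + 8450·87.94 + 4751·82.39) / 28041
= 2547592.69 / 28041 = 90.8524... → 90.85.

90.85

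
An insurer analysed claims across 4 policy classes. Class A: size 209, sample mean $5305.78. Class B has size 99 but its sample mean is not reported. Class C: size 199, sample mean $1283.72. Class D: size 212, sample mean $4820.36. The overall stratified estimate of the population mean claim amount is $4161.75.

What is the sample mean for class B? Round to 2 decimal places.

6121.35

Σ Nₕx̄ₕ = N·μ, so 99·x̄_B = 719·4161.75 − (209·5305.78 + 199·1283.72 + 212·4820.36).
= 2992298.25 − 2386284.62 = 606013.63.
x̄_B = 606013.63 / 99 = 6121.3498... → 6121.35.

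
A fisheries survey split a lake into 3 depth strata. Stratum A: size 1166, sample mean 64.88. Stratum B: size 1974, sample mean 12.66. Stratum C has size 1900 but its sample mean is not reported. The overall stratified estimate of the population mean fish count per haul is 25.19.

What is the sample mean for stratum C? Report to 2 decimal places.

N = 1166 + 1974 + 1900 = 5040.
Overall total = μ·N = 25.19·5040 = 126957.6.
Subtract the known strata: 1166·64.88 + 1974·12.66 = 100640.92.
Remaining total for stratum C: 126957.6 − 100640.92 = 26316.68.
Divide by its size: 26316.68 / 1900 = 13.8509... → 13.85.

13.85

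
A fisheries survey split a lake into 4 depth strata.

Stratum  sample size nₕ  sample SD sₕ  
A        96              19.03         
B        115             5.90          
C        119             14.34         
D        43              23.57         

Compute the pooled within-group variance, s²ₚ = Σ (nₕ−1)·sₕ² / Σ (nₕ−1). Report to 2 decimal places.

Degrees of freedom: 95 + 114 + 118 + 42 = 369.
Σ(nₕ−1)sₕ² = 95·362.1409 + 114·34.81 + 118·205.6356 + 42·555.5449 = 85969.6121.
s²ₚ = 85969.6121 / 369 = 232.9800... → 232.98.

232.98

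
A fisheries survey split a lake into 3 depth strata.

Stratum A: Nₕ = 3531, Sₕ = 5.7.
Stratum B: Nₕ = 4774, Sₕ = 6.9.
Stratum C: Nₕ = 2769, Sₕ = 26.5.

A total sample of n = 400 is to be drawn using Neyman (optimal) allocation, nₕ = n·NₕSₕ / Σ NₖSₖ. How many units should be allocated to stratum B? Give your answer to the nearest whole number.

104

Σ NₕSₕ = 3531·5.7 + 4774·6.9 + 2769·26.5 = 126445.8.
Share for B: 32940.6/126445.8 = 0.26051.
n_B = 400 × 0.26051 = 104.205... → 104.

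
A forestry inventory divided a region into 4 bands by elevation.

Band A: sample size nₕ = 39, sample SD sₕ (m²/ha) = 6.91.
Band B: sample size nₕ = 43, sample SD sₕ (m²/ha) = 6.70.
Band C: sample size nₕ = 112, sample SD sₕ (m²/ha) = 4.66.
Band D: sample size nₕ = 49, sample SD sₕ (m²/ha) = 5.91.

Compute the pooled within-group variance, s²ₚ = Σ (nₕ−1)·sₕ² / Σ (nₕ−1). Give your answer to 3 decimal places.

32.581

A: (39−1)·6.91² = 38·47.7481 = 1814.4278
B: (43−1)·6.70² = 42·44.89 = 1885.38
C: (112−1)·4.66² = 111·21.7156 = 2410.4316
D: (49−1)·5.91² = 48·34.9281 = 1676.5488
Numerator = 7786.7882; denominator = Σ(nₕ−1) = 239.
s²ₚ = 7786.7882/239 = 32.58070... → 32.581.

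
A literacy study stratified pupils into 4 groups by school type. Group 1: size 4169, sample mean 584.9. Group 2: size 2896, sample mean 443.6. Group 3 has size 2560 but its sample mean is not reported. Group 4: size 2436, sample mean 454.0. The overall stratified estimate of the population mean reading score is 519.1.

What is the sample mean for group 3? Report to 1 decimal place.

Σ Nₕx̄ₕ = N·μ, so 2560·x̄_3 = 12061·519.1 − (4169·584.9 + 2896·443.6 + 2436·454.0).
= 6260865.1 − 4829057.7 = 1431807.4.
x̄_3 = 1431807.4 / 2560 = 559.300... → 559.3.

559.3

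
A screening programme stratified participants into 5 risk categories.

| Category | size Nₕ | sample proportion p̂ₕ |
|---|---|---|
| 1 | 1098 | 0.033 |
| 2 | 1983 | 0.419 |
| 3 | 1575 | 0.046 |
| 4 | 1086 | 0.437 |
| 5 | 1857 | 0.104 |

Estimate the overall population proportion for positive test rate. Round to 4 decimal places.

N = 1098 + 1983 + 1575 + 1086 + 1857 = 7599.
Overall proportion = Σ (Nₕ/N)·p̂ₕ.
Σ Nₕp̂ₕ = 36.234 + 830.877 + 72.45 + 474.582 + 193.128 = 1607.271.
1607.271 / 7599 = 0.211511... → 0.2115.

0.2115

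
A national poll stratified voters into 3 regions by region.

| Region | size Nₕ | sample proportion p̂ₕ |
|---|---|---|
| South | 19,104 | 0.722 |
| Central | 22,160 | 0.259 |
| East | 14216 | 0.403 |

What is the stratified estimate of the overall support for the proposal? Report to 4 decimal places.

N = 19104 + 22160 + 14216 = 55480.
Overall proportion = Σ (Nₕ/N)·p̂ₕ.
Σ Nₕp̂ₕ = 13793.088 + 5739.44 + 5729.048 = 25261.576.
25261.576 / 55480 = 0.455328... → 0.4553.

0.4553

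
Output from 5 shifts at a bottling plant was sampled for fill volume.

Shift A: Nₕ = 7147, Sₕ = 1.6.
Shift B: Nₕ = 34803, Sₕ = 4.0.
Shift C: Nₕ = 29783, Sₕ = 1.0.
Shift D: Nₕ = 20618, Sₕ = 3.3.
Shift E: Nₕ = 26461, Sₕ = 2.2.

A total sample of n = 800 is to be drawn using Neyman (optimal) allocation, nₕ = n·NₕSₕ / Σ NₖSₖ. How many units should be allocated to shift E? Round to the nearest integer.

A: NₕSₕ = 7147·1.6 = 11435.2
B: NₕSₕ = 34803·4.0 = 139212
C: NₕSₕ = 29783·1.0 = 29783
D: NₕSₕ = 20618·3.3 = 68039.4
E: NₕSₕ = 26461·2.2 = 58214.2
Σ NₕSₕ = 306683.8.
n_E = 800·58214.2/306683.8 = 151.855... → 152.

152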